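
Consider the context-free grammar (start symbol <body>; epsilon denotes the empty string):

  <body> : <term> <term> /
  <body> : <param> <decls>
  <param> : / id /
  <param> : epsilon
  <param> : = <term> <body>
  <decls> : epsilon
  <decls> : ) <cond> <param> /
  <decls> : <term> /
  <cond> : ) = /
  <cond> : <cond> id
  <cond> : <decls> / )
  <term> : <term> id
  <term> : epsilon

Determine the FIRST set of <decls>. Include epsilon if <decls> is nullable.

{ ), /, id, epsilon }

<decls> : epsilon contributes epsilon.
<decls> : ) <cond> <param> / contributes {)}.
From <decls> : <term> /: <term> nullable, take FIRST(<term>) ∪ {/} = { /, id }.
Union: FIRST(<decls>) = { ), /, id, epsilon }.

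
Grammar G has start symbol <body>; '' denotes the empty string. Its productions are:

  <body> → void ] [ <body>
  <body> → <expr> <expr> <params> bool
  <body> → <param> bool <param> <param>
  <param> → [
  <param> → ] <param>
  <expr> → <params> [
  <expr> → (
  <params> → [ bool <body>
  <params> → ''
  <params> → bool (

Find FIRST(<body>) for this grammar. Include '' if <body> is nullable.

{ (, [, ], bool, void }

<body> → void ] [ <body> contributes {void}.
From <body> → <expr> <expr> <params> bool: add FIRST(<expr>) = { (, [, bool }.
From <body> → <param> bool <param> <param>: add FIRST(<param>) = { [, ] }.
Union: FIRST(<body>) = { (, [, ], bool, void }.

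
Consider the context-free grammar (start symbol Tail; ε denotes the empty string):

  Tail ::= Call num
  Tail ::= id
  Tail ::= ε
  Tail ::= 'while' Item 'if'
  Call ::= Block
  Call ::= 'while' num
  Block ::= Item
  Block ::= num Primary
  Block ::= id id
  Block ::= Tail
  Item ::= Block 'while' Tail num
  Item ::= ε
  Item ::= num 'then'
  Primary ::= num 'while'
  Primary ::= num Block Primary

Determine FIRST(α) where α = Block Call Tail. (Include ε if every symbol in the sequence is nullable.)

Add FIRST(Block)\{ε} = { 'while', id, num }; Block is nullable, continue.
Add FIRST(Call)\{ε} = { 'while', id, num }; Call is nullable, continue.
Add FIRST(Tail)\{ε} = { 'while', id, num }; Tail is nullable, continue.
Every symbol is nullable, so include ε.

{ 'while', id, num, ε }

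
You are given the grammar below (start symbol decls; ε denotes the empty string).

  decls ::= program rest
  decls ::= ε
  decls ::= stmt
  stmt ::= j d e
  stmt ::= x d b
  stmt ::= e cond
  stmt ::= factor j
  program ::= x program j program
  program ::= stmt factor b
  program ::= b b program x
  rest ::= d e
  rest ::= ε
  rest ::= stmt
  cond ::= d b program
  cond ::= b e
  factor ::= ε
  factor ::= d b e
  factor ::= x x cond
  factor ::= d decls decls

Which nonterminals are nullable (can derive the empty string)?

{ decls, factor, rest }

Directly nullable (have an ε-production): decls, rest, factor.
No other nonterminal has a production whose RHS symbols are all nullable.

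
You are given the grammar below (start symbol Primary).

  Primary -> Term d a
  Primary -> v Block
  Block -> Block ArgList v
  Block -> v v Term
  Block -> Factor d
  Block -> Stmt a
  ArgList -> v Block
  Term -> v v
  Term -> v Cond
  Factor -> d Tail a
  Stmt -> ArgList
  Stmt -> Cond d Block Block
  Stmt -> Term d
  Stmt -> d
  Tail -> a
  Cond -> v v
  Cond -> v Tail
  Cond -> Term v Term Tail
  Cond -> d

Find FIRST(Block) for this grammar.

From Block -> Block ArgList v: add FIRST(Block) = { d, v }.
Block -> v v Term contributes {v}.
From Block -> Factor d: add FIRST(Factor) = { d }.
From Block -> Stmt a: add FIRST(Stmt) = { d, v }.
Union: FIRST(Block) = { d, v }.

{ d, v }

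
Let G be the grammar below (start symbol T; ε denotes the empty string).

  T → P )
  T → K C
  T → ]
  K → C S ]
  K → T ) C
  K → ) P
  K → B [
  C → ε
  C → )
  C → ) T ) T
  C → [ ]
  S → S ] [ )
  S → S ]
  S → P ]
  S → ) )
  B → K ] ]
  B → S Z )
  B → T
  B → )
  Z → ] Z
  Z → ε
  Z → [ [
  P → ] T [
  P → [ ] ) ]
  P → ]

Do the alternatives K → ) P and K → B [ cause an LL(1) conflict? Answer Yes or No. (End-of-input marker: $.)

FIRST() P) = { ) } and FIRST(B [) = { ), [, ] }.
Both contain ), so the two alternatives are not disjoint — LL(1) conflict.

Yes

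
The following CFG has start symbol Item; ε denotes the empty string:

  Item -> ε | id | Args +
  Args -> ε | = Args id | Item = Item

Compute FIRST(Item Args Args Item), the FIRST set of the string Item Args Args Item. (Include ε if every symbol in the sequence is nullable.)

{ +, =, id, ε }

Add FIRST(Item)\{ε} = { +, =, id }; Item is nullable, continue.
Add FIRST(Args)\{ε} = { +, =, id }; Args is nullable, continue.
Add FIRST(Args)\{ε} = { +, =, id }; Args is nullable, continue.
Add FIRST(Item)\{ε} = { +, =, id }; Item is nullable, continue.
Every symbol is nullable, so include ε.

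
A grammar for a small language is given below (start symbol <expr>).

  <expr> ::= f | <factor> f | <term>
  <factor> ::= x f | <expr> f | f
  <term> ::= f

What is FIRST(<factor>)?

<factor> ::= x f contributes {x}.
From <factor> ::= <expr> f: add FIRST(<expr>) = { f, x }.
<factor> ::= f contributes {f}.
Union: FIRST(<factor>) = { f, x }.

{ f, x }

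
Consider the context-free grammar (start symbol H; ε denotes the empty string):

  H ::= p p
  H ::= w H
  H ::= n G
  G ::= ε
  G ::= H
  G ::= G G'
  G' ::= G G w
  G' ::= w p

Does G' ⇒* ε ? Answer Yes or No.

Nullable nonterminals: G.
No production of G' has an RHS whose symbols are all nullable, so G' is not nullable.

No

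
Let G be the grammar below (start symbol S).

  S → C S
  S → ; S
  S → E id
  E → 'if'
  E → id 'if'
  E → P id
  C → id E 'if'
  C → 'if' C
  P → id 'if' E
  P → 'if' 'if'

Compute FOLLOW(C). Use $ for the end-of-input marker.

In S → C S: add FIRST(S) = { 'if', ;, id }.
In C → 'if' C: C is at the end, add FOLLOW(C) = { 'if', ;, id }.
Union: FOLLOW(C) = { 'if', ;, id }.

{ 'if', ;, id }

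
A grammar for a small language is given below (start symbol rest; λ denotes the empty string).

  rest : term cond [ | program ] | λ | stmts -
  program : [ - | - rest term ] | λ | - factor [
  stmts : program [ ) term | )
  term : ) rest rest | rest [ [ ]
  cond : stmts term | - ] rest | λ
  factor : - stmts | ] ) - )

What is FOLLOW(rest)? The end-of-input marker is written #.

rest is the start symbol, so # ∈ FOLLOW(rest).
In program : - rest term ]: add FIRST(term ]) = { ), -, [, ] }.
In term : ) rest rest: add FIRST(rest)\{λ} = { ), -, [, ] }.
  Since rest is nullable, also add FOLLOW(term) = { ), -, [, ] }.
In term : ) rest rest: rest is at the end, add FOLLOW(term) = { ), -, [, ] }.
In term : rest [ [ ]: add FIRST([ [ ]) = { [ }.
In cond : - ] rest: rest is at the end, add FOLLOW(cond) = { [ }.
Union: FOLLOW(rest) = { #, ), -, [, ] }.

{ #, ), -, [, ] }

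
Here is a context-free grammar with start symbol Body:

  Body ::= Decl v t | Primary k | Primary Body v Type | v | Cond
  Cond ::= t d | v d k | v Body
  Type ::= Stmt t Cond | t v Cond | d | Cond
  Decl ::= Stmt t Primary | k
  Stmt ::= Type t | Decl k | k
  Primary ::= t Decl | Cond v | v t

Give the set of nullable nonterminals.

No nonterminal has an empty production or an RHS whose symbols are all nullable.

{ } (none)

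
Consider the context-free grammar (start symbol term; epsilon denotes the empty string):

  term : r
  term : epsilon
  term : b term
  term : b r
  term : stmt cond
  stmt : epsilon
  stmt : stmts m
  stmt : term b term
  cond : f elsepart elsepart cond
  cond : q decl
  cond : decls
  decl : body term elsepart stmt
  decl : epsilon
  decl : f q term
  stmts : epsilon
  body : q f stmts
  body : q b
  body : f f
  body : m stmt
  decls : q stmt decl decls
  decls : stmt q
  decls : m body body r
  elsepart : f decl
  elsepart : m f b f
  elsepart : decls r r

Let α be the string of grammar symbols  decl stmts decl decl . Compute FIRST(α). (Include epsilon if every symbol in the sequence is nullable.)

{ f, m, q, epsilon }

Add FIRST(decl)\{epsilon} = { f, m, q }; decl is nullable, continue.
Add FIRST(stmts)\{epsilon} = {  }; stmts is nullable, continue.
Add FIRST(decl)\{epsilon} = { f, m, q }; decl is nullable, continue.
Add FIRST(decl)\{epsilon} = { f, m, q }; decl is nullable, continue.
Every symbol is nullable, so include epsilon.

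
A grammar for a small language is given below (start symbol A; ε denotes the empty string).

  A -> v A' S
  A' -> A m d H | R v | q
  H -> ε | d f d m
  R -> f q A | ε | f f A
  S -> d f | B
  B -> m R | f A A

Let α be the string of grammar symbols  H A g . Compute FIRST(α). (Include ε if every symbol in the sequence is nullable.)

Add FIRST(H)\{ε} = { d }; H is nullable, continue.
Add FIRST(A) = { v }; A is not nullable, stop.

{ d, v }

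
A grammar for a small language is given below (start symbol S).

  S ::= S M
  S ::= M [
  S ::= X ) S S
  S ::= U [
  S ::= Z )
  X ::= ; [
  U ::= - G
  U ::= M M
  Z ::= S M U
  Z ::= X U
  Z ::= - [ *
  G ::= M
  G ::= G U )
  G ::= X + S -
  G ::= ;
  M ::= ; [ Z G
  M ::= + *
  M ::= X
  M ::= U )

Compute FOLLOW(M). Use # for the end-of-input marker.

In S ::= S M: M is at the end, add FOLLOW(S) = { #, +, -, ; }.
In S ::= M [: add FIRST([) = { [ }.
In U ::= M M: add FIRST(M) = { +, -, ; }.
In U ::= M M: M is at the end, add FOLLOW(U) = { ), +, -, ;, [ }.
In Z ::= S M U: add FIRST(U) = { +, -, ; }.
In G ::= M: M is at the end, add FOLLOW(G) = { #, ), +, -, ;, [ }.
Union: FOLLOW(M) = { #, ), +, -, ;, [ }.

{ #, ), +, -, ;, [ }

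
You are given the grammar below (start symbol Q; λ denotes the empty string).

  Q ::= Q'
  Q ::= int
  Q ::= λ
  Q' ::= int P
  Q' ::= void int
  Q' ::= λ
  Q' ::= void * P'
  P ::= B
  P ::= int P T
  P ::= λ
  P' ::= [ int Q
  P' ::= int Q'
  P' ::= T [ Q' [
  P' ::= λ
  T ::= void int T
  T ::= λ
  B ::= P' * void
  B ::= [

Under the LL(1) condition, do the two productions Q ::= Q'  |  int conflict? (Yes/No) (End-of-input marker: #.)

Yes

FIRST(Q') = { int, void, λ } and FIRST(int) = { int }.
Both contain int, so the two alternatives are not disjoint — LL(1) conflict.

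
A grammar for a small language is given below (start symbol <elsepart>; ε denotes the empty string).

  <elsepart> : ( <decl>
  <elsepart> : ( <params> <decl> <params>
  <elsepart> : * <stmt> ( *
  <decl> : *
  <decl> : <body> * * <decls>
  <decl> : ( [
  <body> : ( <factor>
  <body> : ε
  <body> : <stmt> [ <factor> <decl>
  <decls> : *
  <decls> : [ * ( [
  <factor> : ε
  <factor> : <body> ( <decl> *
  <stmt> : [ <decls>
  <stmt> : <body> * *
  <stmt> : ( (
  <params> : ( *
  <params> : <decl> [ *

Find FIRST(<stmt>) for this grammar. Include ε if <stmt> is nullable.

<stmt> : [ <decls> contributes {[}.
From <stmt> : <body> * *: <body> nullable, take FIRST(<body>) ∪ {*} = { (, *, [ }.
<stmt> : ( ( contributes {(}.
Union: FIRST(<stmt>) = { (, *, [ }.

{ (, *, [ }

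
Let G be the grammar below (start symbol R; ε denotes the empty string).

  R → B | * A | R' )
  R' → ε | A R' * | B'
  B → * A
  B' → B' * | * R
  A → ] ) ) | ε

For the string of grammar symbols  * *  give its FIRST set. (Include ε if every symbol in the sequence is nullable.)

* is a terminal; add {*} and stop.

{ * }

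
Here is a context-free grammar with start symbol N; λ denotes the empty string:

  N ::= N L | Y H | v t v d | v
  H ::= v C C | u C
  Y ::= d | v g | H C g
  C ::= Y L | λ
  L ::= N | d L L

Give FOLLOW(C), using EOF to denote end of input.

{ EOF, d, g, u, v }

In H ::= v C C: add FIRST(C)\{λ} = { d, u, v }.
  Since C is nullable, also add FOLLOW(H) = { EOF, d, g, u, v }.
In H ::= v C C: C is at the end, add FOLLOW(H) = { EOF, d, g, u, v }.
In H ::= u C: C is at the end, add FOLLOW(H) = { EOF, d, g, u, v }.
In Y ::= H C g: add FIRST(g) = { g }.
Union: FOLLOW(C) = { EOF, d, g, u, v }.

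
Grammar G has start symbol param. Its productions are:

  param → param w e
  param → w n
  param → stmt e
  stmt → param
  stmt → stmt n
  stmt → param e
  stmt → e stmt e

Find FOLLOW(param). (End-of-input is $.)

param is the start symbol, so $ ∈ FOLLOW(param).
In param → param w e: add FIRST(w e) = { w }.
In stmt → param: param is at the end, add FOLLOW(stmt) = { e, n }.
In stmt → param e: add FIRST(e) = { e }.
Union: FOLLOW(param) = { $, e, n, w }.

{ $, e, n, w }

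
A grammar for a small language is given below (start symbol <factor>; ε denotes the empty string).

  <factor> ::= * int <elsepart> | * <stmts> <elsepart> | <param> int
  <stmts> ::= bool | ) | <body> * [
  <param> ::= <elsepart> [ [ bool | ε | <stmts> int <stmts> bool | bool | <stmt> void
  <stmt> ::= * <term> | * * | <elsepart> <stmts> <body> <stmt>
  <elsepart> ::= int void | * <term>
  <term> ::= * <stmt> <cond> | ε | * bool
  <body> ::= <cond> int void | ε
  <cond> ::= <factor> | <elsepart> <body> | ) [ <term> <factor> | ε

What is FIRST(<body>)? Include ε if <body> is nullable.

{ ), *, bool, int, ε }

From <body> ::= <cond> int void: <cond> nullable, take FIRST(<cond>) ∪ {int} = { ), *, bool, int }.
<body> ::= ε contributes ε.
Union: FIRST(<body>) = { ), *, bool, int, ε }.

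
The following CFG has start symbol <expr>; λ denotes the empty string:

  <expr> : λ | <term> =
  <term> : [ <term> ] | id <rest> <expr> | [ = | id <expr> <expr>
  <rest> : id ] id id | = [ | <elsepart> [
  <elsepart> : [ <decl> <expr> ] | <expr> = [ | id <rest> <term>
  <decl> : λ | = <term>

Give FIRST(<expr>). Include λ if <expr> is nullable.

<expr> : λ contributes λ.
From <expr> : <term> =: add FIRST(<term>) = { [, id }.
Union: FIRST(<expr>) = { [, id, λ }.

{ [, id, λ }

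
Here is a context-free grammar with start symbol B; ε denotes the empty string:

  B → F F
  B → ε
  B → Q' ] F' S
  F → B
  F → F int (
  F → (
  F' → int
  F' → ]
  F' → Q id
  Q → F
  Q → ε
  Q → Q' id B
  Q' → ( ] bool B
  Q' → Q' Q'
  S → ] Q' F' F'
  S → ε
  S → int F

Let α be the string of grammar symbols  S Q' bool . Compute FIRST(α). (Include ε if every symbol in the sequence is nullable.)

Add FIRST(S)\{ε} = { ], int }; S is nullable, continue.
Add FIRST(Q') = { ( }; Q' is not nullable, stop.

{ (, ], int }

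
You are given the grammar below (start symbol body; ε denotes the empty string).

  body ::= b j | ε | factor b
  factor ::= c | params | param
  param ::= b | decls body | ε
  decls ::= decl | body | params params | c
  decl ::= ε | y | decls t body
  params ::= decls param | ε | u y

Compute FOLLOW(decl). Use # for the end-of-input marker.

{ b, c, t, u, y }

In decls ::= decl: decl is at the end, add FOLLOW(decls) = { b, c, t, u, y }.
Union: FOLLOW(decl) = { b, c, t, u, y }.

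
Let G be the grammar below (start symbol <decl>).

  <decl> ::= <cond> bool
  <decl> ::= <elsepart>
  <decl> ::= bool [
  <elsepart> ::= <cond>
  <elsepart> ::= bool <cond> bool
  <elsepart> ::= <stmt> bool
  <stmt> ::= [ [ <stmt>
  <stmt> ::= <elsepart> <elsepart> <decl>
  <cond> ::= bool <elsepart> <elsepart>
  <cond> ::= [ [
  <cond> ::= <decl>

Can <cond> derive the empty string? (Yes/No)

No

No nonterminal in this grammar is nullable.
No production of <cond> has an RHS whose symbols are all nullable, so <cond> is not nullable.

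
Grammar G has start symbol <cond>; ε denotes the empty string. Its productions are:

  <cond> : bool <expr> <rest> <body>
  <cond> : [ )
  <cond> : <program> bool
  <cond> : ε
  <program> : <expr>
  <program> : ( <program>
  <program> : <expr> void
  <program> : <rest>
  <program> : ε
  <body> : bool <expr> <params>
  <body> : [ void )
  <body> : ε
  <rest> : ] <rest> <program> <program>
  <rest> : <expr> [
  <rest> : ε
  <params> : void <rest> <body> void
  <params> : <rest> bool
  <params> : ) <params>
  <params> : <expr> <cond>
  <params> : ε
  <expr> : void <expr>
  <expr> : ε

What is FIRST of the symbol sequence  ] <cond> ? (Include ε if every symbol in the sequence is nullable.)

{ ] }

] is a terminal; add {]} and stop.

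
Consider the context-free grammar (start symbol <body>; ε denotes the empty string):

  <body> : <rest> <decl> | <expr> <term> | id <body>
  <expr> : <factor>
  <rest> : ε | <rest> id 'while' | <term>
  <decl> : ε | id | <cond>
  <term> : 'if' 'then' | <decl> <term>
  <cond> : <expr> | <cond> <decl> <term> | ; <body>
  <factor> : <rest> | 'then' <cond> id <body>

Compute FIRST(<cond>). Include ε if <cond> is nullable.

From <cond> : <expr>: add FIRST(<expr>) = { 'if', 'then', ;, id, ε } (including ε since <expr> is nullable).
From <cond> : <cond> <decl> <term>: <cond>, <decl> nullable, take FIRST(<cond>) ∪ FIRST(<decl>) ∪ FIRST(<term>) = { 'if', 'then', ;, id }.
<cond> : ; <body> contributes {;}.
Union: FIRST(<cond>) = { 'if', 'then', ;, id, ε }.

{ 'if', 'then', ;, id, ε }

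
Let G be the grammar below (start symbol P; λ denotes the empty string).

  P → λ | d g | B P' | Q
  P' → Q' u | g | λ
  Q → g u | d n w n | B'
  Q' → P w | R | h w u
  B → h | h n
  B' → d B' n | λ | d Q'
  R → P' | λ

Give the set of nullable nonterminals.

{ B', P, P', Q, Q', R }

Directly nullable (have an λ-production): P, P', B', R.
Q' → R with every symbol nullable, so Q' is nullable.
Q → B' with every symbol nullable, so Q is nullable.
No other nonterminal has a production whose RHS symbols are all nullable.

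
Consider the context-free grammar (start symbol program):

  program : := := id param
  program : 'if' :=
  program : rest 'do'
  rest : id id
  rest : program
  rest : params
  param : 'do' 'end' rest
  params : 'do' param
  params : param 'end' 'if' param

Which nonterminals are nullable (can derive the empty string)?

{ } (none)

No nonterminal has an empty production or an RHS whose symbols are all nullable.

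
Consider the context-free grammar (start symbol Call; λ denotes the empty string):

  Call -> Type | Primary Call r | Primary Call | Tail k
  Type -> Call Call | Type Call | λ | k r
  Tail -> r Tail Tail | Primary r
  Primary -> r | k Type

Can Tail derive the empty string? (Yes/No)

Nullable nonterminals: Call, Type.
No production of Tail has an RHS whose symbols are all nullable, so Tail is not nullable.

No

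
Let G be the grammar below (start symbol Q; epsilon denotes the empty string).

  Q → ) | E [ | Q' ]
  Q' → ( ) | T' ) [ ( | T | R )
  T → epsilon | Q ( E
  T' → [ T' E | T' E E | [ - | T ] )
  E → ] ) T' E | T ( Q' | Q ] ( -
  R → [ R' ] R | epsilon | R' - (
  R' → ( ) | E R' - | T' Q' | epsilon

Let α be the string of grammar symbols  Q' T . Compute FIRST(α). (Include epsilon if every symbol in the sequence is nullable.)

{ (, ), -, [, ], epsilon }

Add FIRST(Q')\{epsilon} = { (, ), -, [, ] }; Q' is nullable, continue.
Add FIRST(T)\{epsilon} = { (, ), -, [, ] }; T is nullable, continue.
Every symbol is nullable, so include epsilon.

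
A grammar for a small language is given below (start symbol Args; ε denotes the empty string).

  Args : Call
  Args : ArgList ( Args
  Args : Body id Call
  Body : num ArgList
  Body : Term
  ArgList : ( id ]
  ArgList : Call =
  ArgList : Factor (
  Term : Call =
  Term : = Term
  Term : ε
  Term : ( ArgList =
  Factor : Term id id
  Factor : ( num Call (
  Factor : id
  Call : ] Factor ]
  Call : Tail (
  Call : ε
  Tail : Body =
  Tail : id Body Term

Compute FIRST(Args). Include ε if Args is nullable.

From Args : Call: add FIRST(Call) = { (, =, ], id, num, ε } (including ε since Call is nullable).
From Args : ArgList ( Args: add FIRST(ArgList) = { (, =, ], id, num }.
From Args : Body id Call: Body nullable, take FIRST(Body) ∪ {id} = { (, =, ], id, num }.
Union: FIRST(Args) = { (, =, ], id, num, ε }.

{ (, =, ], id, num, ε }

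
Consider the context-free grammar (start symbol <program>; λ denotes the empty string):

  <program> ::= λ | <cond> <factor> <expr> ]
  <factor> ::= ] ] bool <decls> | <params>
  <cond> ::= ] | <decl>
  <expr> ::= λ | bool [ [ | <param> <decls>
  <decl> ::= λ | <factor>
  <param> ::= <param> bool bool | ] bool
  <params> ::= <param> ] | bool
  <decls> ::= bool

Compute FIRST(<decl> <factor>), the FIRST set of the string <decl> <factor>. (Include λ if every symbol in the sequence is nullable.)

Add FIRST(<decl>)\{λ} = { ], bool }; <decl> is nullable, continue.
Add FIRST(<factor>) = { ], bool }; <factor> is not nullable, stop.

{ ], bool }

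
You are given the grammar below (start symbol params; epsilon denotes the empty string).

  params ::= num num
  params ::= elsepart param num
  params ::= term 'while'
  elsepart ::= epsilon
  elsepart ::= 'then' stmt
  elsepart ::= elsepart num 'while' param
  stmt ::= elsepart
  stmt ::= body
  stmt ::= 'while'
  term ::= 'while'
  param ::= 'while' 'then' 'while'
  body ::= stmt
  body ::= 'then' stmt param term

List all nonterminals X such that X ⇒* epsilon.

{ body, elsepart, stmt }

Directly nullable (have an epsilon-production): elsepart.
stmt ::= elsepart with every symbol nullable, so stmt is nullable.
body ::= stmt with every symbol nullable, so body is nullable.
No other nonterminal has a production whose RHS symbols are all nullable.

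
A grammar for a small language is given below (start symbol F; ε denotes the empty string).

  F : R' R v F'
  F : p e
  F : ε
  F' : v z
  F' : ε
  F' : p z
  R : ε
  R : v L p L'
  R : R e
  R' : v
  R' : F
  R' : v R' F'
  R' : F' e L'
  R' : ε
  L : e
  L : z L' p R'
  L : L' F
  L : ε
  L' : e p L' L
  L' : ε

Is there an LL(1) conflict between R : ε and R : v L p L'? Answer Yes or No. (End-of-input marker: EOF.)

Yes

FIRST(ε) = { ε } and FIRST(v L p L') = { v }.
The first alternative is nullable and FOLLOW(R) = { e, v } shares v with FIRST of the second — conflict.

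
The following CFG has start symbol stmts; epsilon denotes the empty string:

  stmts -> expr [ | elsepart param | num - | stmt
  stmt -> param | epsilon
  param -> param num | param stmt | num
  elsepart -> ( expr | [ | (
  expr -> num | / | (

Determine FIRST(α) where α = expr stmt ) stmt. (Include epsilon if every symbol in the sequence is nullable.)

Add FIRST(expr) = { (, /, num }; expr is not nullable, stop.

{ (, /, num }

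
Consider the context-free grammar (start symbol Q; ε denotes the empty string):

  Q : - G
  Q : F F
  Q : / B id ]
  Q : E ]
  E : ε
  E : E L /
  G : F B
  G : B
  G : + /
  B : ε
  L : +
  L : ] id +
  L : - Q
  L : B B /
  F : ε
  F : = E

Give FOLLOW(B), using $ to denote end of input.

In Q : / B id ]: add FIRST(id ]) = { id }.
In G : F B: B is at the end, add FOLLOW(G) = { $, / }.
In G : B: B is at the end, add FOLLOW(G) = { $, / }.
In L : B B /: add FIRST(B /) = { / }.
In L : B B /: add FIRST(/) = { / }.
Union: FOLLOW(B) = { $, /, id }.

{ $, /, id }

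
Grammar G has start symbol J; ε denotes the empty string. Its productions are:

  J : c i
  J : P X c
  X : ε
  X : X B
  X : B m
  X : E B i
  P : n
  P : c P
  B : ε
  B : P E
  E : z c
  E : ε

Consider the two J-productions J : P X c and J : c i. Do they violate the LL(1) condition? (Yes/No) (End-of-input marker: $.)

FIRST(P X c) = { c, n } and FIRST(c i) = { c }.
Both contain c, so the two alternatives are not disjoint — LL(1) conflict.

Yes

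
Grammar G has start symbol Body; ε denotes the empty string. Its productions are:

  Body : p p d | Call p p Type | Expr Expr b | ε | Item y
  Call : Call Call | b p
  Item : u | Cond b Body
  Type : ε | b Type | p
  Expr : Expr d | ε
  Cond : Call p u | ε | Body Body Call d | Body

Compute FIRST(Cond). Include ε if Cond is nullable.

From Cond : Call p u: add FIRST(Call) = { b }.
Cond : ε contributes ε.
From Cond : Body Body Call d: Body, Body nullable, take FIRST(Body) ∪ FIRST(Body) ∪ FIRST(Call) = { b, d, p, u }.
From Cond : Body: add FIRST(Body) = { b, d, p, u, ε } (including ε since Body is nullable).
Union: FIRST(Cond) = { b, d, p, u, ε }.

{ b, d, p, u, ε }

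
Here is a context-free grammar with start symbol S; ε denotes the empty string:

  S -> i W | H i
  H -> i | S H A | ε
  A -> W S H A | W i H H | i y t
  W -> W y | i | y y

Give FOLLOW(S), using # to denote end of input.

S is the start symbol, so # ∈ FOLLOW(S).
In H -> S H A: add FIRST(H A) = { i, y }.
In A -> W S H A: add FIRST(H A) = { i, y }.
Union: FOLLOW(S) = { #, i, y }.

{ #, i, y }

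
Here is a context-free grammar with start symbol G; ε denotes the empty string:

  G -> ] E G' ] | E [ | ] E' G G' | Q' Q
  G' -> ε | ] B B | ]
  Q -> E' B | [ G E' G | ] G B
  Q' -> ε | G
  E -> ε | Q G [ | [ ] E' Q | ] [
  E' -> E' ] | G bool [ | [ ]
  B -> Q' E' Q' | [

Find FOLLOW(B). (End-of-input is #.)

In G' -> ] B B: add FIRST(B) = { [, ] }.
In G' -> ] B B: B is at the end, add FOLLOW(G') = { #, [, ], bool }.
In Q -> E' B: B is at the end, add FOLLOW(Q) = { #, [, ], bool }.
In Q -> ] G B: B is at the end, add FOLLOW(Q) = { #, [, ], bool }.
Union: FOLLOW(B) = { #, [, ], bool }.

{ #, [, ], bool }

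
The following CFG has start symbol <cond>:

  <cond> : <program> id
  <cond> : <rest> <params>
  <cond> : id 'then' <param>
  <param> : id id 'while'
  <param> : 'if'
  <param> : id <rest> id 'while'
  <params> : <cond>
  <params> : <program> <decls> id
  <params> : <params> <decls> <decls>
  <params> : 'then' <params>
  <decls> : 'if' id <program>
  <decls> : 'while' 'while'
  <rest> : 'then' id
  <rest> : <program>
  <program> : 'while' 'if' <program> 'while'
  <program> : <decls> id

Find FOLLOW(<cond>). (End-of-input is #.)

<cond> is the start symbol, so # ∈ FOLLOW(<cond>).
In <params> : <cond>: <cond> is at the end, add FOLLOW(<params>) = { #, 'if', 'while' }.
Union: FOLLOW(<cond>) = { #, 'if', 'while' }.

{ #, 'if', 'while' }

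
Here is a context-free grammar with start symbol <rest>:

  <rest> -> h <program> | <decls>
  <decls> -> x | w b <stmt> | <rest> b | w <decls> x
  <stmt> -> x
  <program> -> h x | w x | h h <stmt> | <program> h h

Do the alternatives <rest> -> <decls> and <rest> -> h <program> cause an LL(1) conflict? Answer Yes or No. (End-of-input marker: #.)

Yes

FIRST(<decls>) = { h, w, x } and FIRST(h <program>) = { h }.
Both contain h, so the two alternatives are not disjoint — LL(1) conflict.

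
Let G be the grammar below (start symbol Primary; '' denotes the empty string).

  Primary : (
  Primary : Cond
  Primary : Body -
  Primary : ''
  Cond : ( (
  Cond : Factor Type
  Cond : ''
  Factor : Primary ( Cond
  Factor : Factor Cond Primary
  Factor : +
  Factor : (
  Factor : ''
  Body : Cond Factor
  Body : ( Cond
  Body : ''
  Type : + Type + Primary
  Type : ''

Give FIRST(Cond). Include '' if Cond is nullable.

{ (, +, -, '' }

Cond : ( ( contributes {(}.
From Cond : Factor Type: Factor, Type nullable, take FIRST(Factor) ∪ FIRST(Type) = { (, +, - }; also '' since the whole RHS is nullable.
Cond : '' contributes ''.
Union: FIRST(Cond) = { (, +, -, '' }.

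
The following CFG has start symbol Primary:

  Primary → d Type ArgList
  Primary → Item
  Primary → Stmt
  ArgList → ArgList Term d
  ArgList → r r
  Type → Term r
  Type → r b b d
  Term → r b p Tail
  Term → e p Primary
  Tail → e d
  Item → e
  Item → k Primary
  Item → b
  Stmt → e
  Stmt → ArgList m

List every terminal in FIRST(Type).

From Type → Term r: add FIRST(Term) = { e, r }.
Type → r b b d contributes {r}.
Union: FIRST(Type) = { e, r }.

{ e, r }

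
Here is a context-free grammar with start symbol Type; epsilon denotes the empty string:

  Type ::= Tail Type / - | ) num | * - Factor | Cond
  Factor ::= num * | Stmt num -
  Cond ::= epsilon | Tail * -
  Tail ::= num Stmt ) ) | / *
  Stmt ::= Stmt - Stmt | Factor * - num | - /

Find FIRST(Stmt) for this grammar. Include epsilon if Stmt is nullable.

From Stmt ::= Stmt - Stmt: add FIRST(Stmt) = { -, num }.
From Stmt ::= Factor * - num: add FIRST(Factor) = { -, num }.
Stmt ::= - / contributes {-}.
Union: FIRST(Stmt) = { -, num }.

{ -, num }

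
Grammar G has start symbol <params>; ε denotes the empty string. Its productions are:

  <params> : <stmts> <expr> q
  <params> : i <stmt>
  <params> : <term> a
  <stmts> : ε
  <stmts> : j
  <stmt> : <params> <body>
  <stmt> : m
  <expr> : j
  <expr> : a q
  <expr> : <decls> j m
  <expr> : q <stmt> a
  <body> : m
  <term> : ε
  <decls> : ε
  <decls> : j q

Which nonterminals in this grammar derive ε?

{ <decls>, <stmts>, <term> }

Directly nullable (have an ε-production): <stmts>, <term>, <decls>.
No other nonterminal has a production whose RHS symbols are all nullable.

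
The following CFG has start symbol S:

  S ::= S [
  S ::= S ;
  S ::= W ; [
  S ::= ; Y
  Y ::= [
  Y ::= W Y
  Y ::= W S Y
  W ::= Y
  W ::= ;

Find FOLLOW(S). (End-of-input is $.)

S is the start symbol, so $ ∈ FOLLOW(S).
In S ::= S [: add FIRST([) = { [ }.
In S ::= S ;: add FIRST(;) = { ; }.
In Y ::= W S Y: add FIRST(Y) = { ;, [ }.
Union: FOLLOW(S) = { $, ;, [ }.

{ $, ;, [ }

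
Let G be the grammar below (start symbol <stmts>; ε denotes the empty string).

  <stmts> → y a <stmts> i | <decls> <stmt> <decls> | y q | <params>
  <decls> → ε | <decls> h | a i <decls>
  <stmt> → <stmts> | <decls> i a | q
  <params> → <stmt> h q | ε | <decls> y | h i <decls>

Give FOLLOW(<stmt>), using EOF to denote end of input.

{ EOF, a, h, i }

In <stmts> → <decls> <stmt> <decls>: add FIRST(<decls>)\{ε} = { a, h }.
  Since <decls> is nullable, also add FOLLOW(<stmts>) = { EOF, a, h, i }.
In <params> → <stmt> h q: add FIRST(h q) = { h }.
Union: FOLLOW(<stmt>) = { EOF, a, h, i }.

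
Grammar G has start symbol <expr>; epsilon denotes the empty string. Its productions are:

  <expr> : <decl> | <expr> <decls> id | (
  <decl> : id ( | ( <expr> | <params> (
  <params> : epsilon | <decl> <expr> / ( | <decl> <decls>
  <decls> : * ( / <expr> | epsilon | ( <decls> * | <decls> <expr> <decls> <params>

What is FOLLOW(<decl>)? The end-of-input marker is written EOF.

{ EOF, (, *, /, id }

In <expr> : <decl>: <decl> is at the end, add FOLLOW(<expr>) = { EOF, (, *, /, id }.
In <params> : <decl> <expr> / (: add FIRST(<expr> / () = { (, id }.
In <params> : <decl> <decls>: add FIRST(<decls>)\{epsilon} = { (, *, id }.
  Since <decls> is nullable, also add FOLLOW(<params>) = { (, *, id }.
Union: FOLLOW(<decl>) = { EOF, (, *, /, id }.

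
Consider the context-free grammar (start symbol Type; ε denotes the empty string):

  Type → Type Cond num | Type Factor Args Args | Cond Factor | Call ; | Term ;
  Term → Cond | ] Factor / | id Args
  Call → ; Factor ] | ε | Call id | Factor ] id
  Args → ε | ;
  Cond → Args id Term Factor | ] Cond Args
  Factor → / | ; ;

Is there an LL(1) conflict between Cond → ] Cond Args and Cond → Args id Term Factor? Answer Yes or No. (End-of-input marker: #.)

FIRST(] Cond Args) = { ] } and FIRST(Args id Term Factor) = { ;, id }.
The FIRST sets are disjoint and neither alternative is nullable — no conflict.

No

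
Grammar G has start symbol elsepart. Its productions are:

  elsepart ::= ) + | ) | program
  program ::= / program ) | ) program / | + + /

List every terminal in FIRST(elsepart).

{ ), +, / }

elsepart ::= ) + contributes {)}.
elsepart ::= ) contributes {)}.
From elsepart ::= program: add FIRST(program) = { ), +, / }.
Union: FIRST(elsepart) = { ), +, / }.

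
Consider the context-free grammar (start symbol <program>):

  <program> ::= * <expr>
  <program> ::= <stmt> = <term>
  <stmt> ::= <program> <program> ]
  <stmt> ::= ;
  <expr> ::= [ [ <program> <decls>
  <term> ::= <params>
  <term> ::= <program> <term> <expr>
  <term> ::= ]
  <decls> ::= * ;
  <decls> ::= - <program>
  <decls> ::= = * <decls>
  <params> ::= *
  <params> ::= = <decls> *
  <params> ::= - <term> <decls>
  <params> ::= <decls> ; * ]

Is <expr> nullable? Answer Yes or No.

No

No nonterminal in this grammar is nullable.
No production of <expr> has an RHS whose symbols are all nullable, so <expr> is not nullable.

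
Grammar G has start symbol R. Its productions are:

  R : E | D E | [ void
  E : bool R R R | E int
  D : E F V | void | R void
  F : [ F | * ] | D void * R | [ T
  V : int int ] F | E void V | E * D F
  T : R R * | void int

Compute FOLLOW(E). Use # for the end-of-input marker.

{ #, *, [, bool, int, void }

In R : E: E is at the end, add FOLLOW(R) = { #, *, [, bool, int, void }.
In R : D E: E is at the end, add FOLLOW(R) = { #, *, [, bool, int, void }.
In E : E int: add FIRST(int) = { int }.
In D : E F V: add FIRST(F V) = { *, [, bool, void }.
In V : E void V: add FIRST(void V) = { void }.
In V : E * D F: add FIRST(* D F) = { * }.
Union: FOLLOW(E) = { #, *, [, bool, int, void }.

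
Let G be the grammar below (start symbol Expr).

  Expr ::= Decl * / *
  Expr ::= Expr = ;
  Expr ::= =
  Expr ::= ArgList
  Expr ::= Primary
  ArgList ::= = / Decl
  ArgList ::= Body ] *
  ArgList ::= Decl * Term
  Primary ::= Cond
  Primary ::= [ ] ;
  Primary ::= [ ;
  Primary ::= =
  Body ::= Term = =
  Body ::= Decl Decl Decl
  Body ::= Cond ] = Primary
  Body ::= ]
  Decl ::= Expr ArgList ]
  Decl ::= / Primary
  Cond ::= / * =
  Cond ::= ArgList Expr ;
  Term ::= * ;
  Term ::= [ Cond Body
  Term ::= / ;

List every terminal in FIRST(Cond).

Cond ::= / * = contributes {/}.
From Cond ::= ArgList Expr ;: add FIRST(ArgList) = { *, /, =, [, ] }.
Union: FIRST(Cond) = { *, /, =, [, ] }.

{ *, /, =, [, ] }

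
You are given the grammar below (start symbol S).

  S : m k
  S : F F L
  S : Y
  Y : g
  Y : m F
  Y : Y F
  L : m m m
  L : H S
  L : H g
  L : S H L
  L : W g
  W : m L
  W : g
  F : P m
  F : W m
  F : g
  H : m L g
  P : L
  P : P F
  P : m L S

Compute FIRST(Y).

{ g, m }

Y : g contributes {g}.
Y : m F contributes {m}.
From Y : Y F: add FIRST(Y) = { g, m }.
Union: FIRST(Y) = { g, m }.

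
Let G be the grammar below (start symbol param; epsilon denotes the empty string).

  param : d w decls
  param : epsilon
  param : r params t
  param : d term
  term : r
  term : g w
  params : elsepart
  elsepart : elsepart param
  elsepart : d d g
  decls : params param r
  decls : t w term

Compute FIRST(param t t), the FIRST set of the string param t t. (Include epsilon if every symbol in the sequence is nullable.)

Add FIRST(param)\{epsilon} = { d, r }; param is nullable, continue.
t is a terminal; add {t} and stop.

{ d, r, t }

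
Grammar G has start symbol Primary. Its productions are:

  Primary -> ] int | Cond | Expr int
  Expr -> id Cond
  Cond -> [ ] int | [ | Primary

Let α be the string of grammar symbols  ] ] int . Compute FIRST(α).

{ ] }

] is a terminal; add {]} and stop.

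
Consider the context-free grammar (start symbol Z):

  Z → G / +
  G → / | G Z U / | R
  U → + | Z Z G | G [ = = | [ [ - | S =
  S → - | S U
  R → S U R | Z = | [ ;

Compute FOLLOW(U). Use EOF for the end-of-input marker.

In G → G Z U /: add FIRST(/) = { / }.
In S → S U: U is at the end, add FOLLOW(S) = { +, -, /, =, [ }.
In R → S U R: add FIRST(R) = { -, /, [ }.
Union: FOLLOW(U) = { +, -, /, =, [ }.

{ +, -, /, =, [ }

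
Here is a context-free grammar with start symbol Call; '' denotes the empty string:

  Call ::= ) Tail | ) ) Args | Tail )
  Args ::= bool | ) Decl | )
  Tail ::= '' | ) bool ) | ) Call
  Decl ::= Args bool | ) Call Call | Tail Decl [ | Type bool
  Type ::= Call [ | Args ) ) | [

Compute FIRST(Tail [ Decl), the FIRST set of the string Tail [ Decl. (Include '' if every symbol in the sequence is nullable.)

{ ), [ }

Add FIRST(Tail)\{''} = { ) }; Tail is nullable, continue.
[ is a terminal; add {[} and stop.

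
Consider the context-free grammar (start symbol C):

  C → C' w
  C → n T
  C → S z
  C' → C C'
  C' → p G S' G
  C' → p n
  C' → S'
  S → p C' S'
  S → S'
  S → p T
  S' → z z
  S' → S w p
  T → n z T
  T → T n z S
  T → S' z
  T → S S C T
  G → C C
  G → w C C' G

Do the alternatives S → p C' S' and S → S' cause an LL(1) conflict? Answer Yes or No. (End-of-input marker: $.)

FIRST(p C' S') = { p } and FIRST(S') = { p, z }.
Both contain p, so the two alternatives are not disjoint — LL(1) conflict.

Yes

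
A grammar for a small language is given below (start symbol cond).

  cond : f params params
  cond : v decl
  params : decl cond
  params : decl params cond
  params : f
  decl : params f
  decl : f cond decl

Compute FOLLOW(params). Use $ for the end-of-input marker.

In cond : f params params: add FIRST(params) = { f }.
In cond : f params params: params is at the end, add FOLLOW(cond) = { $, f, v }.
In params : decl params cond: add FIRST(cond) = { f, v }.
In decl : params f: add FIRST(f) = { f }.
Union: FOLLOW(params) = { $, f, v }.

{ $, f, v }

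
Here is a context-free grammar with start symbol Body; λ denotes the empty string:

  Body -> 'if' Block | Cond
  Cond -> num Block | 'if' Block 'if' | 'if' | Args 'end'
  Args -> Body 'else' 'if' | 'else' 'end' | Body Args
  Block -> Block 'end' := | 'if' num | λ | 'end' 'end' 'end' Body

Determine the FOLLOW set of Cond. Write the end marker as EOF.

In Body -> Cond: Cond is at the end, add FOLLOW(Body) = { EOF, 'else', 'end', 'if', num }.
Union: FOLLOW(Cond) = { EOF, 'else', 'end', 'if', num }.

{ EOF, 'else', 'end', 'if', num }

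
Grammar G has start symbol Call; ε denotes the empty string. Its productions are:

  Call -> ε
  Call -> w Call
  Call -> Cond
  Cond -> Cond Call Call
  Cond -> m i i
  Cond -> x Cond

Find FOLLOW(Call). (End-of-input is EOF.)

{ EOF, m, w, x }

Call is the start symbol, so EOF ∈ FOLLOW(Call).
In Call -> w Call: Call is at the end, add FOLLOW(Call) = { EOF, m, w, x }.
In Cond -> Cond Call Call: add FIRST(Call)\{ε} = { m, w, x }.
  Since Call is nullable, also add FOLLOW(Cond) = { EOF, m, w, x }.
In Cond -> Cond Call Call: Call is at the end, add FOLLOW(Cond) = { EOF, m, w, x }.
Union: FOLLOW(Call) = { EOF, m, w, x }.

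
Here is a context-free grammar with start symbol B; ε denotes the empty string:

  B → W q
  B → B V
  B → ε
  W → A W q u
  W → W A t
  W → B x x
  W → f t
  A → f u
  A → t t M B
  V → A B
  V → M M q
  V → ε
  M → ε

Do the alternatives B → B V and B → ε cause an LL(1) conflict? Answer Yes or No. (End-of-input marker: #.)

Yes

FIRST(B V) = { f, q, t, x, ε } and FIRST(ε) = { ε }.
Both alternatives are nullable, violating the LL(1) condition.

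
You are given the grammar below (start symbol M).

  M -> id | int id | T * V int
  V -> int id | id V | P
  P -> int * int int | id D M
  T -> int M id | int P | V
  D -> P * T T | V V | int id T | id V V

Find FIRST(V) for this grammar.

V -> int id contributes {int}.
V -> id V contributes {id}.
From V -> P: add FIRST(P) = { id, int }.
Union: FIRST(V) = { id, int }.

{ id, int }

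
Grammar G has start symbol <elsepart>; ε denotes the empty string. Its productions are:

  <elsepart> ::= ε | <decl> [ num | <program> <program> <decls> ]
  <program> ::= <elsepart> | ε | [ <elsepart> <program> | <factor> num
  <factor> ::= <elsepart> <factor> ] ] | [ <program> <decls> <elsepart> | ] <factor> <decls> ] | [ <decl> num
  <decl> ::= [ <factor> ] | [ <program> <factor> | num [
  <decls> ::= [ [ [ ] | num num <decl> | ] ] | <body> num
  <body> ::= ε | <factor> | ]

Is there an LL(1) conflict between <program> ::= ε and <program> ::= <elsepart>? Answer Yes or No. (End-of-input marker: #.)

FIRST(ε) = { ε } and FIRST(<elsepart>) = { [, ], num, ε }.
Both alternatives are nullable, violating the LL(1) condition.

Yes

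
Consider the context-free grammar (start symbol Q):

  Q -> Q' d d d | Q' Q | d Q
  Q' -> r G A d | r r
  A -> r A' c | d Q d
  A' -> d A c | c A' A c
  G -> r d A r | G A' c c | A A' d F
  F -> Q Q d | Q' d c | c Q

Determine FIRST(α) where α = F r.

{ c, d, r }

Add FIRST(F) = { c, d, r }; F is not nullable, stop.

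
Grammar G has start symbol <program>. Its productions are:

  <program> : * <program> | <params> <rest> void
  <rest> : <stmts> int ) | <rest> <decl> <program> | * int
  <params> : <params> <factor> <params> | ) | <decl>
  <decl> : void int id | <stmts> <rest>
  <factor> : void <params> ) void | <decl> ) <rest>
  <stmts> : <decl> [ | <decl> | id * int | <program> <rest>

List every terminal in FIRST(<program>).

{ ), *, id, void }

<program> : * <program> contributes {*}.
From <program> : <params> <rest> void: add FIRST(<params>) = { ), *, id, void }.
Union: FIRST(<program>) = { ), *, id, void }.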